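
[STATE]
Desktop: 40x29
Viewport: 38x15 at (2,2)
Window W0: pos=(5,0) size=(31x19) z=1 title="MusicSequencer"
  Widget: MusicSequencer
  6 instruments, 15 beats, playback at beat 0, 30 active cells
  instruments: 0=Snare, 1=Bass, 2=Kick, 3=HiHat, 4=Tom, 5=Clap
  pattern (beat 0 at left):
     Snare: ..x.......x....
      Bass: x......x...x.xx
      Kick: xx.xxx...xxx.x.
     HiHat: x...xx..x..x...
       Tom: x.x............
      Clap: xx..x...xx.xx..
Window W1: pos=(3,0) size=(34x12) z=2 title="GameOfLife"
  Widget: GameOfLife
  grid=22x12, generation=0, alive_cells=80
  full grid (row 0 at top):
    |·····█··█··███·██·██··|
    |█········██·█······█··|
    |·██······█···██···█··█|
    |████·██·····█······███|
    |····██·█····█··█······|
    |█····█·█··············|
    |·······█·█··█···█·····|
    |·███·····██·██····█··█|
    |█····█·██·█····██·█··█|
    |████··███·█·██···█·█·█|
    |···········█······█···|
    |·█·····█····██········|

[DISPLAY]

 ┠────────────────────────────────┨   
 ┃Gen: 0                          ┃   
 ┃·██······█···██···█··█          ┃   
 ┃████·██·····█······███          ┃   
 ┃····██·█····█··█······          ┃   
 ┃█····█·█··············          ┃   
 ┃·······█·█··█···█·····          ┃   
 ┃·███·····██·██····█··█          ┃   
 ┃█····█·██·█····██·█··█          ┃   
 ┗━━━━━━━━━━━━━━━━━━━━━━━━━━━━━━━━┛   
   ┃                             ┃    
   ┃                             ┃    
   ┃                             ┃    
   ┃                             ┃    
   ┃                             ┃    


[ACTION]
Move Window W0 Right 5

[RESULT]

 ┠────────────────────────────────┨──┨
 ┃Gen: 0                          ┃  ┃
 ┃·██······█···██···█··█          ┃  ┃
 ┃████·██·····█······███          ┃  ┃
 ┃····██·█····█··█······          ┃  ┃
 ┃█····█·█··············          ┃  ┃
 ┃·······█·█··█···█·····          ┃  ┃
 ┃·███·····██·██····█··█          ┃  ┃
 ┃█····█·██·█····██·█··█          ┃  ┃
 ┗━━━━━━━━━━━━━━━━━━━━━━━━━━━━━━━━┛  ┃
       ┃                             ┃
       ┃                             ┃
       ┃                             ┃
       ┃                             ┃
       ┃                             ┃


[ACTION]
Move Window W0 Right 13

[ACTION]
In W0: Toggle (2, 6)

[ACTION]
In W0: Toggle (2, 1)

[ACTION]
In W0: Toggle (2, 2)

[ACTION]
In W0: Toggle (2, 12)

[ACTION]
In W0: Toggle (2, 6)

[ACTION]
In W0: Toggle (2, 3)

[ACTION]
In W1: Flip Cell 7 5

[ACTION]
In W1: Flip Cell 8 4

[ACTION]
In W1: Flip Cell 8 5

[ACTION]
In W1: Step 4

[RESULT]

 ┠────────────────────────────────┨──┨
 ┃Gen: 4                          ┃  ┃
 ┃··██··██·█·······█···█          ┃  ┃
 ┃·█··█·██·█···········█          ┃  ┃
 ┃██·█···███········██·█          ┃  ┃
 ┃···██████······█····█·          ┃  ┃
 ┃███·███·█·············          ┃  ┃
 ┃██·····██·█·······██··          ┃  ┃
 ┃█··██···█····██···██··          ┃  ┃
 ┗━━━━━━━━━━━━━━━━━━━━━━━━━━━━━━━━┛  ┃
       ┃                             ┃
       ┃                             ┃
       ┃                             ┃
       ┃                             ┃
       ┃                             ┃


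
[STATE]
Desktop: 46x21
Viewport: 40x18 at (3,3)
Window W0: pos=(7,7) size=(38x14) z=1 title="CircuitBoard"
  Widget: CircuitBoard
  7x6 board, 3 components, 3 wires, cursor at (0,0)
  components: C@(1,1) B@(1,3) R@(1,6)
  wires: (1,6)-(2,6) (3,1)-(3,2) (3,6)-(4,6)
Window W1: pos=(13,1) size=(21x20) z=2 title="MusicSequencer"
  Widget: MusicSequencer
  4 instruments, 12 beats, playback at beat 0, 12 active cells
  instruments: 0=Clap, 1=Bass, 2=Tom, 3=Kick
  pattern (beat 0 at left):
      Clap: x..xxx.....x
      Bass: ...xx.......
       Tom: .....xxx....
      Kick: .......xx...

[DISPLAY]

          ┠───────────────────┨         
          ┃     ▼12345678901  ┃         
          ┃ Clap█··███·····█  ┃         
          ┃ Bass···██·······  ┃         
    ┏━━━━━┃  Tom·····███····  ┃━━━━━━━━━
    ┃ Circ┃ Kick·······██···  ┃         
    ┠─────┃                   ┃─────────
    ┃   0 ┃                   ┃         
    ┃0  [.┃                   ┃         
    ┃     ┃                   ┃         
    ┃1    ┃                   ┃  R      
    ┃     ┃                   ┃  │      
    ┃2    ┃                   ┃  ·      
    ┃     ┃                   ┃         
    ┃3    ┃                   ┃  ·      
    ┃     ┃                   ┃  │      
    ┃4    ┃                   ┃  ·      
    ┗━━━━━┗━━━━━━━━━━━━━━━━━━━┛━━━━━━━━━


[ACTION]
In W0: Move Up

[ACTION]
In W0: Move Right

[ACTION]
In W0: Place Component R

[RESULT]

          ┠───────────────────┨         
          ┃     ▼12345678901  ┃         
          ┃ Clap█··███·····█  ┃         
          ┃ Bass···██·······  ┃         
    ┏━━━━━┃  Tom·····███····  ┃━━━━━━━━━
    ┃ Circ┃ Kick·······██···  ┃         
    ┠─────┃                   ┃─────────
    ┃   0 ┃                   ┃         
    ┃0    ┃                   ┃         
    ┃     ┃                   ┃         
    ┃1    ┃                   ┃  R      
    ┃     ┃                   ┃  │      
    ┃2    ┃                   ┃  ·      
    ┃     ┃                   ┃         
    ┃3    ┃                   ┃  ·      
    ┃     ┃                   ┃  │      
    ┃4    ┃                   ┃  ·      
    ┗━━━━━┗━━━━━━━━━━━━━━━━━━━┛━━━━━━━━━


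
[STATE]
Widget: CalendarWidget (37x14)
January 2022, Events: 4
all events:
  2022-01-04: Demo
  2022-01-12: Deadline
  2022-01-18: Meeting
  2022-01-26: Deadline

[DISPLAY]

             January 2022            
Mo Tu We Th Fr Sa Su                 
                1  2                 
 3  4*  5  6  7  8  9                
10 11 12* 13 14 15 16                
17 18* 19 20 21 22 23                
24 25 26* 27 28 29 30                
31                                   
                                     
                                     
                                     
                                     
                                     
                                     


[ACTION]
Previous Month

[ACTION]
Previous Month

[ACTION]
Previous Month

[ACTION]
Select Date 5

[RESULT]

             October 2021            
Mo Tu We Th Fr Sa Su                 
             1  2  3                 
 4 [ 5]  6  7  8  9 10               
11 12 13 14 15 16 17                 
18 19 20 21 22 23 24                 
25 26 27 28 29 30 31                 
                                     
                                     
                                     
                                     
                                     
                                     
                                     


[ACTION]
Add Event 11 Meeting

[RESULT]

             October 2021            
Mo Tu We Th Fr Sa Su                 
             1  2  3                 
 4 [ 5]  6  7  8  9 10               
11* 12 13 14 15 16 17                
18 19 20 21 22 23 24                 
25 26 27 28 29 30 31                 
                                     
                                     
                                     
                                     
                                     
                                     
                                     


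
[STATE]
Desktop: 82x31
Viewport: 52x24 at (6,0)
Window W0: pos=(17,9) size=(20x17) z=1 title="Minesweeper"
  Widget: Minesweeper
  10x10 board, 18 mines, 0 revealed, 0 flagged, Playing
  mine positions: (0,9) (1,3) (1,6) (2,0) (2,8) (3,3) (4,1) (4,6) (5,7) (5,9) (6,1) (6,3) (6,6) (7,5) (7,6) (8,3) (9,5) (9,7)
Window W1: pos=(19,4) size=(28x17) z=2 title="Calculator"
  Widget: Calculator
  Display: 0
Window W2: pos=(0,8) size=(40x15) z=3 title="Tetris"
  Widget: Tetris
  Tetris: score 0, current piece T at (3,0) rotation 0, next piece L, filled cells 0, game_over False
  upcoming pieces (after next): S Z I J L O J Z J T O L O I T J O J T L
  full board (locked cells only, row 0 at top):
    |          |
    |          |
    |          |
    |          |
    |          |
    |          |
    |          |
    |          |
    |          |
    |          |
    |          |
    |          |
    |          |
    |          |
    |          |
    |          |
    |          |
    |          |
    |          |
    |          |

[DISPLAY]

                                                    
                                                    
                                                    
                                                    
             ┏━━━━━━━━━━━━━━━━━━━━━━━━━━┓           
             ┃ Calculator               ┃           
             ┠──────────────────────────┨           
             ┃                         0┃           
━━━━━━━━━━━━━━━━━━━━━━━━━━━━━━━━━┓      ┃           
is                               ┃      ┃           
─────────────────────────────────┨      ┃           
     │Next:                      ┃      ┃           
     │  ▒                        ┃      ┃           
     │▒▒▒                        ┃      ┃           
     │                           ┃      ┃           
     │                           ┃      ┃           
     │                           ┃      ┃           
     │Score:                     ┃      ┃           
     │0                          ┃      ┃           
     │                           ┃      ┃           
     │                           ┃━━━━━━┛           
     │                           ┃                  
━━━━━━━━━━━━━━━━━━━━━━━━━━━━━━━━━┛                  
           ┃                  ┃                     


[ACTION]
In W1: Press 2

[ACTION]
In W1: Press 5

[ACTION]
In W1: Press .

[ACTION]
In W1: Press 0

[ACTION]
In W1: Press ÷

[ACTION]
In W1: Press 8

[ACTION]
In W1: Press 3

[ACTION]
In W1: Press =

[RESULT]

                                                    
                                                    
                                                    
                                                    
             ┏━━━━━━━━━━━━━━━━━━━━━━━━━━┓           
             ┃ Calculator               ┃           
             ┠──────────────────────────┨           
             ┃              0.3012048193┃           
━━━━━━━━━━━━━━━━━━━━━━━━━━━━━━━━━┓      ┃           
is                               ┃      ┃           
─────────────────────────────────┨      ┃           
     │Next:                      ┃      ┃           
     │  ▒                        ┃      ┃           
     │▒▒▒                        ┃      ┃           
     │                           ┃      ┃           
     │                           ┃      ┃           
     │                           ┃      ┃           
     │Score:                     ┃      ┃           
     │0                          ┃      ┃           
     │                           ┃      ┃           
     │                           ┃━━━━━━┛           
     │                           ┃                  
━━━━━━━━━━━━━━━━━━━━━━━━━━━━━━━━━┛                  
           ┃                  ┃                     


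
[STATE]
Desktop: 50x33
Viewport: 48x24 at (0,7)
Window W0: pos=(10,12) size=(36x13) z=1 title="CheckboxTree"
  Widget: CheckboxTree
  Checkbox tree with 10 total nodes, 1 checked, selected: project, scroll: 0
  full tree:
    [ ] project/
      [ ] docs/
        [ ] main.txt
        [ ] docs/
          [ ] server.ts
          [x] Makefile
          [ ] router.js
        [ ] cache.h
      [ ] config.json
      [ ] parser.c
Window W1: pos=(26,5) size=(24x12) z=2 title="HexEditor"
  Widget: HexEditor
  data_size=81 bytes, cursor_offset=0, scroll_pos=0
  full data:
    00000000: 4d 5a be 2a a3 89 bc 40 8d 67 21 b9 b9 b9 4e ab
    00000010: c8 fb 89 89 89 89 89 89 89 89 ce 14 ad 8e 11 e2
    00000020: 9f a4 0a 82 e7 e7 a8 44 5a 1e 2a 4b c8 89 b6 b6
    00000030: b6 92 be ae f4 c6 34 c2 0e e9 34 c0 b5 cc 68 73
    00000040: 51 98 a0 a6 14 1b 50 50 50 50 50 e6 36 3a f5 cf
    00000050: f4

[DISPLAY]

                          ┠─────────────────────
                          ┃00000000  4D 5a be 2a
                          ┃00000010  c8 fb 89 89
                          ┃00000020  9f a4 0a 82
                          ┃00000030  b6 92 be ae
          ┏━━━━━━━━━━━━━━━┃00000040  51 98 a0 a6
          ┃ CheckboxTree  ┃00000050  f4         
          ┠───────────────┃                     
          ┃>[-] project/  ┃                     
          ┃   [-] docs/   ┗━━━━━━━━━━━━━━━━━━━━━
          ┃     [ ] main.txt                 ┃  
          ┃     [-] docs/                    ┃  
          ┃       [ ] server.ts              ┃  
          ┃       [x] Makefile               ┃  
          ┃       [ ] router.js              ┃  
          ┃     [ ] cache.h                  ┃  
          ┃   [ ] config.json                ┃  
          ┗━━━━━━━━━━━━━━━━━━━━━━━━━━━━━━━━━━┛  
                                                
                                                
                                                
                                                
                                                
                                                


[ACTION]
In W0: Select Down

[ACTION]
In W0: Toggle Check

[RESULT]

                          ┠─────────────────────
                          ┃00000000  4D 5a be 2a
                          ┃00000010  c8 fb 89 89
                          ┃00000020  9f a4 0a 82
                          ┃00000030  b6 92 be ae
          ┏━━━━━━━━━━━━━━━┃00000040  51 98 a0 a6
          ┃ CheckboxTree  ┃00000050  f4         
          ┠───────────────┃                     
          ┃ [-] project/  ┃                     
          ┃>  [x] docs/   ┗━━━━━━━━━━━━━━━━━━━━━
          ┃     [x] main.txt                 ┃  
          ┃     [x] docs/                    ┃  
          ┃       [x] server.ts              ┃  
          ┃       [x] Makefile               ┃  
          ┃       [x] router.js              ┃  
          ┃     [x] cache.h                  ┃  
          ┃   [ ] config.json                ┃  
          ┗━━━━━━━━━━━━━━━━━━━━━━━━━━━━━━━━━━┛  
                                                
                                                
                                                
                                                
                                                
                                                


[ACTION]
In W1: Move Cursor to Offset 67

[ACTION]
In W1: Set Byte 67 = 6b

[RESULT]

                          ┠─────────────────────
                          ┃00000000  4d 5a be 2a
                          ┃00000010  c8 fb 89 89
                          ┃00000020  9f a4 0a 82
                          ┃00000030  b6 92 be ae
          ┏━━━━━━━━━━━━━━━┃00000040  51 98 a0 6B
          ┃ CheckboxTree  ┃00000050  f4         
          ┠───────────────┃                     
          ┃ [-] project/  ┃                     
          ┃>  [x] docs/   ┗━━━━━━━━━━━━━━━━━━━━━
          ┃     [x] main.txt                 ┃  
          ┃     [x] docs/                    ┃  
          ┃       [x] server.ts              ┃  
          ┃       [x] Makefile               ┃  
          ┃       [x] router.js              ┃  
          ┃     [x] cache.h                  ┃  
          ┃   [ ] config.json                ┃  
          ┗━━━━━━━━━━━━━━━━━━━━━━━━━━━━━━━━━━┛  
                                                
                                                
                                                
                                                
                                                
                                                


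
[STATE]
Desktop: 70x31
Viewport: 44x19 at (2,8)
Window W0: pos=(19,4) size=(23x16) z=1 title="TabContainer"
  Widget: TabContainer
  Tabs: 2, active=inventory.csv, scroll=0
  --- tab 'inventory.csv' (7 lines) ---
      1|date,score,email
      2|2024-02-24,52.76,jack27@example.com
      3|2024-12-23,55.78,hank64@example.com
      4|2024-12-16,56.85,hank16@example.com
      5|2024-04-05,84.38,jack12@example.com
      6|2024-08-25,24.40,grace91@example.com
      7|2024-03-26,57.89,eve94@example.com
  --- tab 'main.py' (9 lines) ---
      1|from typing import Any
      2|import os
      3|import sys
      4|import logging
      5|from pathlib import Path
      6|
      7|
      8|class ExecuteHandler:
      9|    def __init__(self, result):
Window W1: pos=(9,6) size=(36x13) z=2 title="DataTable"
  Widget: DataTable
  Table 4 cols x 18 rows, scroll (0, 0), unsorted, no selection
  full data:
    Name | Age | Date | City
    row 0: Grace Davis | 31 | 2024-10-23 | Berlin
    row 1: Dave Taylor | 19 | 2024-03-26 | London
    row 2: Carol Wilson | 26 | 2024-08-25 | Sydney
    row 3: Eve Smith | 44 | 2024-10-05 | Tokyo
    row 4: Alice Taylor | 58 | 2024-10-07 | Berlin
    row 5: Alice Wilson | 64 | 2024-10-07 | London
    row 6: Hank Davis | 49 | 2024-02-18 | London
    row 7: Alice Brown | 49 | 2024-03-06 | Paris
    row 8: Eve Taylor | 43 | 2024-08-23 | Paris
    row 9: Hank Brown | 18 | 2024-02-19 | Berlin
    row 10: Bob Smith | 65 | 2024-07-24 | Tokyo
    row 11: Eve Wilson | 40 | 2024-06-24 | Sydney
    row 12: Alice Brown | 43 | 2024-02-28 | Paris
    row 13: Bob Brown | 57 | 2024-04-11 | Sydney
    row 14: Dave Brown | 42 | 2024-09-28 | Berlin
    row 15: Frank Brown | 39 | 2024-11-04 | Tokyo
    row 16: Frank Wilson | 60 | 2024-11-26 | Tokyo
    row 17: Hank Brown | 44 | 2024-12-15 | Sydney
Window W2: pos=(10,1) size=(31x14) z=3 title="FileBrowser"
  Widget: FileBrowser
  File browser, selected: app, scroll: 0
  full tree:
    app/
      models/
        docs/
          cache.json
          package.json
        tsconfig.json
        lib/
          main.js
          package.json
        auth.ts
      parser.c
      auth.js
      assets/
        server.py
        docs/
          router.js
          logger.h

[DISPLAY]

       ┠┃    [+] assets/              ┃───┨ 
       ┃┃                             ┃y  ┃ 
       ┃┃                             ┃───┃ 
       ┃┃                             ┃lin┃ 
       ┃┃                             ┃don┃ 
       ┃┃                             ┃ney┃ 
       ┃┗━━━━━━━━━━━━━━━━━━━━━━━━━━━━━┛yo ┃ 
       ┃Alice Taylor│58 │2024-10-07│Berlin┃ 
       ┃Alice Wilson│64 │2024-10-07│London┃ 
       ┃Hank Davis  │49 │2024-02-18│London┃ 
       ┗━━━━━━━━━━━━━━━━━━━━━━━━━━━━━━━━━━┛ 
                 ┗━━━━━━━━━━━━━━━━━━━━━┛    
                                            
                                            
                                            
                                            
                                            
                                            
                                            


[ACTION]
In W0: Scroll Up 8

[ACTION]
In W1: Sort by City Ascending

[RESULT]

       ┠┃    [+] assets/              ┃───┨ 
       ┃┃                             ┃y ▲┃ 
       ┃┃                             ┃───┃ 
       ┃┃                             ┃lin┃ 
       ┃┃                             ┃lin┃ 
       ┃┃                             ┃lin┃ 
       ┃┗━━━━━━━━━━━━━━━━━━━━━━━━━━━━━┛lin┃ 
       ┃Dave Taylor │19 │2024-03-26│London┃ 
       ┃Alice Wilson│64 │2024-10-07│London┃ 
       ┃Hank Davis  │49 │2024-02-18│London┃ 
       ┗━━━━━━━━━━━━━━━━━━━━━━━━━━━━━━━━━━┛ 
                 ┗━━━━━━━━━━━━━━━━━━━━━┛    
                                            
                                            
                                            
                                            
                                            
                                            
                                            


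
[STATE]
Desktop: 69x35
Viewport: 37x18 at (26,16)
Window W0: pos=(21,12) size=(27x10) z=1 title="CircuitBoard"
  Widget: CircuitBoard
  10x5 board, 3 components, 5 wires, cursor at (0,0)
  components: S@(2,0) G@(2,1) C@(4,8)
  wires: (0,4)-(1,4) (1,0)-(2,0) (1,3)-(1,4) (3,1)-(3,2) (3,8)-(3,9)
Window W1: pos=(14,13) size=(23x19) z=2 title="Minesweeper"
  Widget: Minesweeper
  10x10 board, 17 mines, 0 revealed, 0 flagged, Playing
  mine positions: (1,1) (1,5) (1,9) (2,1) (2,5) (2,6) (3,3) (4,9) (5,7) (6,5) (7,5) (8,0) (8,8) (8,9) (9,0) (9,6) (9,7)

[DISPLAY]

          ┃     ·    ┃               
          ┃     │    ┃               
          ┃ · ─ ·    ┃               
          ┃          ┃               
          ┃          ┃               
          ┃━━━━━━━━━━┛               
          ┃                          
          ┃                          
          ┃                          
          ┃                          
          ┃                          
          ┃                          
          ┃                          
          ┃                          
          ┃                          
━━━━━━━━━━┛                          
                                     
                                     


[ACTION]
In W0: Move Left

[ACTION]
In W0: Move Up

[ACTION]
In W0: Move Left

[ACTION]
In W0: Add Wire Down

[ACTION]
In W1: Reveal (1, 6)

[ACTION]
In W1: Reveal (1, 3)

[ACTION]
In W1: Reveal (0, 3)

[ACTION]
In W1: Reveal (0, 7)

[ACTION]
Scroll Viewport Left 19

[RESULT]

       ┃■■1 1■1 1■           ┃     · 
       ┃■■2 2■311■           ┃     │ 
       ┃■■313■■■■■           ┃ · ─ · 
       ┃■■■■■■■■■■           ┃       
       ┃■■■■■■■■■■           ┃       
       ┃■■■■■■■■■■           ┃━━━━━━━
       ┃■■■■■■■■■■           ┃       
       ┃■■■■■■■■■■           ┃       
       ┃■■■■■■■■■■           ┃       
       ┃■■■■■■■■■■           ┃       
       ┃                     ┃       
       ┃                     ┃       
       ┃                     ┃       
       ┃                     ┃       
       ┃                     ┃       
       ┗━━━━━━━━━━━━━━━━━━━━━┛       
                                     
                                     


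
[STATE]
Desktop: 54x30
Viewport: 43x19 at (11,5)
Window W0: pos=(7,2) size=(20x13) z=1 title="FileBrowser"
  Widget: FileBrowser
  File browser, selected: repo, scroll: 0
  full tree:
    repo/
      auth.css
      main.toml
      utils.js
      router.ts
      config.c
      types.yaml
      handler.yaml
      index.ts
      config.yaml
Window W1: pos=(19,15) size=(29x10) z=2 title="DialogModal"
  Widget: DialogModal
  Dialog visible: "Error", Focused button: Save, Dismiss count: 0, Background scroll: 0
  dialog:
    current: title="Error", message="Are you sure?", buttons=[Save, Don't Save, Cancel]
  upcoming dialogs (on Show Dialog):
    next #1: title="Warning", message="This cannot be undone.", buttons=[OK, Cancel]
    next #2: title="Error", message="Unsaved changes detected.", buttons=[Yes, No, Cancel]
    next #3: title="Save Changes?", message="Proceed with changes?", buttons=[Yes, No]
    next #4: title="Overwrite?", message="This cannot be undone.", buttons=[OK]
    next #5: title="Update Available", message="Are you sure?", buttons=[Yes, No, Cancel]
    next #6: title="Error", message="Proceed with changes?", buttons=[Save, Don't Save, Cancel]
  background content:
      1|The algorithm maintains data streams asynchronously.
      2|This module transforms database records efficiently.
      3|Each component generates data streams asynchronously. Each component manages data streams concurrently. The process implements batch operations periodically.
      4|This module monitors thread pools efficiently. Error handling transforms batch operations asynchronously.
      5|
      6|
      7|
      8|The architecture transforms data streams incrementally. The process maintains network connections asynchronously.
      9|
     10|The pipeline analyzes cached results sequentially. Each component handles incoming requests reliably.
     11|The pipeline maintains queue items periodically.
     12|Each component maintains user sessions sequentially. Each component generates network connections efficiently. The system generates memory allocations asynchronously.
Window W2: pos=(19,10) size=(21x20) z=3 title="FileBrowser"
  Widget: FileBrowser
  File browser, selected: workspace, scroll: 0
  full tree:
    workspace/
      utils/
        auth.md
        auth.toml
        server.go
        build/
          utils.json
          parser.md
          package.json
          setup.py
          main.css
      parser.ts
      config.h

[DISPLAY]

-] repo/       ┃                           
 auth.css      ┃                           
 main.toml     ┃                           
 utils.js      ┃                           
 router.ts     ┃                           
 config.┏━━━━━━━━━━━━━━━━━━━┓              
 types.y┃ FileBrowser       ┃              
 handler┠───────────────────┨              
 index.t┃> [-] workspace/   ┃              
━━━━━━━━┃    [+] utils/     ┃              
        ┃    parser.ts      ┃━━━━━━━┓      
        ┃    config.h       ┃       ┃      
        ┃                   ┃───────┨      
        ┃                   ┃────┐at┃      
        ┃                   ┃    │ta┃      
        ┃                   ┃    │da┃      
        ┃                   ┃e   │ad┃      
        ┃                   ┃────┘  ┃      
        ┃                   ┃       ┃      


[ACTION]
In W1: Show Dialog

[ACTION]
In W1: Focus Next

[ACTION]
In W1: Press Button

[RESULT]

-] repo/       ┃                           
 auth.css      ┃                           
 main.toml     ┃                           
 utils.js      ┃                           
 router.ts     ┃                           
 config.┏━━━━━━━━━━━━━━━━━━━┓              
 types.y┃ FileBrowser       ┃              
 handler┠───────────────────┨              
 index.t┃> [-] workspace/   ┃              
━━━━━━━━┃    [+] utils/     ┃              
        ┃    parser.ts      ┃━━━━━━━┓      
        ┃    config.h       ┃       ┃      
        ┃                   ┃───────┨      
        ┃                   ┃ins dat┃      
        ┃                   ┃ms data┃      
        ┃                   ┃ates da┃      
        ┃                   ┃ thread┃      
        ┃                   ┃       ┃      
        ┃                   ┃       ┃      


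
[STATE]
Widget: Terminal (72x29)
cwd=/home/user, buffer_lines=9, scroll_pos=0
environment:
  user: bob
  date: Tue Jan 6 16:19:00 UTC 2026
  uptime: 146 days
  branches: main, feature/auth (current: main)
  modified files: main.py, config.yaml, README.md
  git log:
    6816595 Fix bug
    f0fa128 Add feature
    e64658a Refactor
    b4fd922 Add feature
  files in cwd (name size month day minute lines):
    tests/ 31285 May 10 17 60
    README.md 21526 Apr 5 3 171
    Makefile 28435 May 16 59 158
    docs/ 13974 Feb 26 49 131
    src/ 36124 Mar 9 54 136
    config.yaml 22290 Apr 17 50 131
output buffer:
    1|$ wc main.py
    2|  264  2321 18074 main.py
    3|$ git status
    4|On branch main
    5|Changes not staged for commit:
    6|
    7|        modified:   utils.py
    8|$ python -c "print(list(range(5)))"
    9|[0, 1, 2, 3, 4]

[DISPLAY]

$ wc main.py                                                            
  264  2321 18074 main.py                                               
$ git status                                                            
On branch main                                                          
Changes not staged for commit:                                          
                                                                        
        modified:   utils.py                                            
$ python -c "print(list(range(5)))"                                     
[0, 1, 2, 3, 4]                                                         
$ █                                                                     
                                                                        
                                                                        
                                                                        
                                                                        
                                                                        
                                                                        
                                                                        
                                                                        
                                                                        
                                                                        
                                                                        
                                                                        
                                                                        
                                                                        
                                                                        
                                                                        
                                                                        
                                                                        
                                                                        


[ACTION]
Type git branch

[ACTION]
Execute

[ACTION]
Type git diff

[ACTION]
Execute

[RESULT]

$ wc main.py                                                            
  264  2321 18074 main.py                                               
$ git status                                                            
On branch main                                                          
Changes not staged for commit:                                          
                                                                        
        modified:   utils.py                                            
$ python -c "print(list(range(5)))"                                     
[0, 1, 2, 3, 4]                                                         
$ git branch                                                            
* main                                                                  
  feature/auth                                                          
$ git diff                                                              
diff --git a/main.py b/main.py                                          
--- a/main.py                                                           
+++ b/main.py                                                           
@@ -1,3 +1,4 @@                                                         
+# updated                                                              
 import sys                                                             
$ █                                                                     
                                                                        
                                                                        
                                                                        
                                                                        
                                                                        
                                                                        
                                                                        
                                                                        
                                                                        


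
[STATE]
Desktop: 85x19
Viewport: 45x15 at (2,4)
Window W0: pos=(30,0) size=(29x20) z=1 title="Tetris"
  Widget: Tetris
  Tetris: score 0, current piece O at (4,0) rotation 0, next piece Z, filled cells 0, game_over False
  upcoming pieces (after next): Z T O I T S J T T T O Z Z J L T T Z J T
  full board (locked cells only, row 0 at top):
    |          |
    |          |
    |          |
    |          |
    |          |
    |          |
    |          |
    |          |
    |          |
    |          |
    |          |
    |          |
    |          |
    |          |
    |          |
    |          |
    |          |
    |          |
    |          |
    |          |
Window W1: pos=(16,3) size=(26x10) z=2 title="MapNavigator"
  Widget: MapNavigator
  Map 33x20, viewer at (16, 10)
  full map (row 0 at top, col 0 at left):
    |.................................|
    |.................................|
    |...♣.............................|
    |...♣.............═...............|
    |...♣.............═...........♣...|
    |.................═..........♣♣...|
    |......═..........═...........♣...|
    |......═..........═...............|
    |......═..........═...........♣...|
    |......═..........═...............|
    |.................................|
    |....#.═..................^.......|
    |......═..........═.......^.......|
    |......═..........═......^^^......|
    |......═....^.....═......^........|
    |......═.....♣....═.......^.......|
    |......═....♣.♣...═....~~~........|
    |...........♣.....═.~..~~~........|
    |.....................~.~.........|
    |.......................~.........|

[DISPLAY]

              ┃ MapNavigator           ┃▓▓   
              ┠────────────────────────┨ ▓▓  
              ┃..═..........═..........┃     
              ┃..═..........═..........┃     
              ┃..═..........═..........┃     
              ┃............@...........┃Score
              ┃#.═..................^..┃0    
              ┃..═..........═.......^..┃     
              ┗━━━━━━━━━━━━━━━━━━━━━━━━┛     
                            ┃          │     
                            ┃          │     
                            ┃          │     
                            ┃          │     
                            ┃          │     
                            ┃          │     


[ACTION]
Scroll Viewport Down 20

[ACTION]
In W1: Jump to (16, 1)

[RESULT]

              ┃ MapNavigator           ┃▓▓   
              ┠────────────────────────┨ ▓▓  
              ┃                        ┃     
              ┃                        ┃     
              ┃........................┃     
              ┃............@...........┃Score
              ┃........................┃0    
              ┃.............═..........┃     
              ┗━━━━━━━━━━━━━━━━━━━━━━━━┛     
                            ┃          │     
                            ┃          │     
                            ┃          │     
                            ┃          │     
                            ┃          │     
                            ┃          │     


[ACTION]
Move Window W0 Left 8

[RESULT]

              ┃ MapNavigator           ┃     
              ┠────────────────────────┨     
              ┃                        ┃     
              ┃                        ┃     
              ┃........................┃     
              ┃............@...........┃     
              ┃........................┃     
              ┃.............═..........┃     
              ┗━━━━━━━━━━━━━━━━━━━━━━━━┛     
                    ┃          │             
                    ┃          │             
                    ┃          │             
                    ┃          │             
                    ┃          │             
                    ┃          │             
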